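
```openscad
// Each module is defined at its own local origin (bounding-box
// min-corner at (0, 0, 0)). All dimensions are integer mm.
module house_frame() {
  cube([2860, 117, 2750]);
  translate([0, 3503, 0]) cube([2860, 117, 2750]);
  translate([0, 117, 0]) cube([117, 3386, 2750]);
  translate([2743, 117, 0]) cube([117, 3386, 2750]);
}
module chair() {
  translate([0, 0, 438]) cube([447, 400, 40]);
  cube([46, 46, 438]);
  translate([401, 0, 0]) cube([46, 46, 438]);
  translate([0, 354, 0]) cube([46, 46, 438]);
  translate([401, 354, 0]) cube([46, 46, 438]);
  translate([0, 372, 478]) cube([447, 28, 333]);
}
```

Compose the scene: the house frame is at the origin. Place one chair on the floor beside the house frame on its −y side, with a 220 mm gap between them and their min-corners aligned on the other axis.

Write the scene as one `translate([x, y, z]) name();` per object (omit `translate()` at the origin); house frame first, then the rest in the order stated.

house_frame();
translate([0, -620, 0]) chair();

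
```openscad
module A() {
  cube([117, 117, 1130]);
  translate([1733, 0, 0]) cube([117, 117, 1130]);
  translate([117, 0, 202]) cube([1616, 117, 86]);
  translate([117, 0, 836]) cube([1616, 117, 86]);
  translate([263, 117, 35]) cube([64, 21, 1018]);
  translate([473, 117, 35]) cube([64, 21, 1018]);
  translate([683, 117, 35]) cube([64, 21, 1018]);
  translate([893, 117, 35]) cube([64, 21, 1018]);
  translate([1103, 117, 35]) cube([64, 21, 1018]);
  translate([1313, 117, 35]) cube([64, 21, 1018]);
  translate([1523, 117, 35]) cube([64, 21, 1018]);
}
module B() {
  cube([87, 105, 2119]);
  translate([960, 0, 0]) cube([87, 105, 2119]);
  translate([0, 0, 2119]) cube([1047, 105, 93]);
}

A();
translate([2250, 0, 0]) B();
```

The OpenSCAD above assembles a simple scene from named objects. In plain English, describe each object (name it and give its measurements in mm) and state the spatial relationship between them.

A is a fence section. Two 117×117 mm posts, 1130 mm tall, stand on the floor with a clear span of 1616 mm between their inner faces. Two horizontal rails of 117×86 mm section span the gap between the posts with their undersides at z = 202 mm and z = 836 mm, flush with the posts' −y face. 7 pickets, each 64 mm wide, 21 mm thick and 1018 mm tall, are fixed to the +y face of the rails with their bottoms at z = 35 mm, evenly spaced across the span with equal gaps (rounded down to the nearest mm) at the −x end and between each pair — any rounding remainder accumulates at the +x end.

B is a rectangular door frame: two vertical jambs of 87×105 mm section, 2119 mm tall, with a clear opening 873 mm wide between their inner faces. A header 93 mm tall and 105 mm deep lies on top of the jambs and spans the full outside width.

The door frame is on the floor beside the fence section on its +x side.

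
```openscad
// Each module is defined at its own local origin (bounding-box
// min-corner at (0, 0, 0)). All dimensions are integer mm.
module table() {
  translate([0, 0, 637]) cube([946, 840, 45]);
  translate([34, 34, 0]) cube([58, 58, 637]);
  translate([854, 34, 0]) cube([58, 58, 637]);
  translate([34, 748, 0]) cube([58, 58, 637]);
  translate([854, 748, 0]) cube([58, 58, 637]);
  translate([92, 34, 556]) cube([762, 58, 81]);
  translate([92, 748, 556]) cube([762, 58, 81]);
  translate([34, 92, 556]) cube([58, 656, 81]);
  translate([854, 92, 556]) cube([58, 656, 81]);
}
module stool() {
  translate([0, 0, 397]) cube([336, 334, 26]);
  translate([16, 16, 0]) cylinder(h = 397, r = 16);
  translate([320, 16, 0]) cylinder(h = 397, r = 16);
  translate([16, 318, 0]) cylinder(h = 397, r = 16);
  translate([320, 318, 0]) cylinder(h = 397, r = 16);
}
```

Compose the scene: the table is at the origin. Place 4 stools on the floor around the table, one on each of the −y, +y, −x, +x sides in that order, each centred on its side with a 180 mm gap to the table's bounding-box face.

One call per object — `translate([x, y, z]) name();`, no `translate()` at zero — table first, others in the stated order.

table();
translate([305, -514, 0]) stool();
translate([305, 1020, 0]) stool();
translate([-516, 253, 0]) stool();
translate([1126, 253, 0]) stool();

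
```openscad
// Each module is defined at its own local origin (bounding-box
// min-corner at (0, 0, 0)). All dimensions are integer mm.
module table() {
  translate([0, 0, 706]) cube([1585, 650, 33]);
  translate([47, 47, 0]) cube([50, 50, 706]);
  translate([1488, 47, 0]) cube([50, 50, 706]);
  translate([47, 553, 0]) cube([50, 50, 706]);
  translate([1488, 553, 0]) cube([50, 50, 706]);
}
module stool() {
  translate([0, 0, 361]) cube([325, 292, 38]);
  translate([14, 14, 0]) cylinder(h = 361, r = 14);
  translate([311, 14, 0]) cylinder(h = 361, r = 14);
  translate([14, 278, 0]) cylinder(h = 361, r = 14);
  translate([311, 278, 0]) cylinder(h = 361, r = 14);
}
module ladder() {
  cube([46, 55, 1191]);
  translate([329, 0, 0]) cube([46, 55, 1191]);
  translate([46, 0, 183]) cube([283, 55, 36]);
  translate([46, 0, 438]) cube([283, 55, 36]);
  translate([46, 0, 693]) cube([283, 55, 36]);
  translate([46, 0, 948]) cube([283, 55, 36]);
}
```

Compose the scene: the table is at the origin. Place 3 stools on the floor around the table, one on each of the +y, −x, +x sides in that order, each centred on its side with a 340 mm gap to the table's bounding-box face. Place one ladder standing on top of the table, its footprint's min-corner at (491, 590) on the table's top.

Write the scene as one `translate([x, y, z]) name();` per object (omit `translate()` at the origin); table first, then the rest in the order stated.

table();
translate([630, 990, 0]) stool();
translate([-665, 179, 0]) stool();
translate([1925, 179, 0]) stool();
translate([491, 590, 739]) ladder();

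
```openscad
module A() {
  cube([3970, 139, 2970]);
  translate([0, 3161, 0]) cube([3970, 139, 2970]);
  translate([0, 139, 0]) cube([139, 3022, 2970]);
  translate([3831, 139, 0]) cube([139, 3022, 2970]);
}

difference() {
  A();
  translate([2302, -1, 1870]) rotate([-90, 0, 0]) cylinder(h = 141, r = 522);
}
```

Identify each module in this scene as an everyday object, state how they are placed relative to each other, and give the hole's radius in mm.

A is a house frame. The house frame has a circular hole through its front wall. The hole's radius is 522 mm.

The subtracted cylinder has r = 522 mm.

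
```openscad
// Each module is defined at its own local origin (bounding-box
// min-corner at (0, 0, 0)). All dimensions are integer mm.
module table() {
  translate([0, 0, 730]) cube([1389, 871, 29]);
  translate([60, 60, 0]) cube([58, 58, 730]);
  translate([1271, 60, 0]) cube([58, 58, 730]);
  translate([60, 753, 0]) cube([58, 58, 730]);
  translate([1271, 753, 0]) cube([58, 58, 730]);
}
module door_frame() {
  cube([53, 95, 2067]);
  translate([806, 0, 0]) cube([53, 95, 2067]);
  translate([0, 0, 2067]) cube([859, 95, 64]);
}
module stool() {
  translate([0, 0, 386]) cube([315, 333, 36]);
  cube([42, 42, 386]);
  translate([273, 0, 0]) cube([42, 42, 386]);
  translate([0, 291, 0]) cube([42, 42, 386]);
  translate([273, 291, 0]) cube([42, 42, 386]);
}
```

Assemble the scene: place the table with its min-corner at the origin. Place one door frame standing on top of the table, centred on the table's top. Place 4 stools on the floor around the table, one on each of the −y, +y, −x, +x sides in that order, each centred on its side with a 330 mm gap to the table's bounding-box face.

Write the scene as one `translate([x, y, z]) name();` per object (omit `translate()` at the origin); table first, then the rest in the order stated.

table();
translate([265, 388, 759]) door_frame();
translate([537, -663, 0]) stool();
translate([537, 1201, 0]) stool();
translate([-645, 269, 0]) stool();
translate([1719, 269, 0]) stool();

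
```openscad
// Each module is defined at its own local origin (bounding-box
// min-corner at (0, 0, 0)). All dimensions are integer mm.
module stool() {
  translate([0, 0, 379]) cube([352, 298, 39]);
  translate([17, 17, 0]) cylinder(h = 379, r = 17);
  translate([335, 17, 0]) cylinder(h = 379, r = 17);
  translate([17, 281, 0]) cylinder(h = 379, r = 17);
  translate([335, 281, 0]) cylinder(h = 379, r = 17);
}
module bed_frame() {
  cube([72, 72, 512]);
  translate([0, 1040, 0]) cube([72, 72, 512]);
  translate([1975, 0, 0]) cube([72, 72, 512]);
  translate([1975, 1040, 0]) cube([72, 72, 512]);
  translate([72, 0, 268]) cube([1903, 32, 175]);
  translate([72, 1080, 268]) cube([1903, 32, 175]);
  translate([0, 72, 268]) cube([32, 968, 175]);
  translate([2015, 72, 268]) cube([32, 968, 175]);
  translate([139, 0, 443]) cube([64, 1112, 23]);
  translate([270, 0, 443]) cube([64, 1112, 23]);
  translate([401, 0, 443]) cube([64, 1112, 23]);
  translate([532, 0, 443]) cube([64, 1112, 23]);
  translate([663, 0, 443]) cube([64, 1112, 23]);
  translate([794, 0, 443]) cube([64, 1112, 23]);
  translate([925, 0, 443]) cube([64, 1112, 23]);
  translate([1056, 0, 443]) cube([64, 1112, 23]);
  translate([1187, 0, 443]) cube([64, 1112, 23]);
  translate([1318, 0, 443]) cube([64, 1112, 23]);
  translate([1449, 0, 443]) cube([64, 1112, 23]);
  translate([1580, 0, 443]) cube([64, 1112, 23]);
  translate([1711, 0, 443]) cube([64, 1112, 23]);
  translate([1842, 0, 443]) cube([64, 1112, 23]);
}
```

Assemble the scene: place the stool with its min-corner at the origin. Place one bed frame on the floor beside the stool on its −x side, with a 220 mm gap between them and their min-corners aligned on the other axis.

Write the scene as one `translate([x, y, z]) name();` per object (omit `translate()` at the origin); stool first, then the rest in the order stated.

stool();
translate([-2267, 0, 0]) bed_frame();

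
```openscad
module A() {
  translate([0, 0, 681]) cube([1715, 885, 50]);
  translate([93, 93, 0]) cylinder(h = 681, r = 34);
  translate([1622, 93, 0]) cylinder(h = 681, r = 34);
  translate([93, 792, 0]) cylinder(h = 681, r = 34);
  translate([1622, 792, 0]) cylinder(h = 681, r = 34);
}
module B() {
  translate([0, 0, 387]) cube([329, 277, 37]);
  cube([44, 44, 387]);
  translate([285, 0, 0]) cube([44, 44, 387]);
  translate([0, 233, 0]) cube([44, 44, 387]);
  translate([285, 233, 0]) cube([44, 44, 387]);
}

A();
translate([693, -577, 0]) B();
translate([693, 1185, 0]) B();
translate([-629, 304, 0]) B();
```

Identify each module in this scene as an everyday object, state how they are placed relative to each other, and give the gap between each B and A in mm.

Each stool's nearest face is 300 mm from the table's bounding box.

A is a table. B is a stool. Three stools sit around the table at the −y, +y, −x sides. The gap between each stool and the table is 300 mm.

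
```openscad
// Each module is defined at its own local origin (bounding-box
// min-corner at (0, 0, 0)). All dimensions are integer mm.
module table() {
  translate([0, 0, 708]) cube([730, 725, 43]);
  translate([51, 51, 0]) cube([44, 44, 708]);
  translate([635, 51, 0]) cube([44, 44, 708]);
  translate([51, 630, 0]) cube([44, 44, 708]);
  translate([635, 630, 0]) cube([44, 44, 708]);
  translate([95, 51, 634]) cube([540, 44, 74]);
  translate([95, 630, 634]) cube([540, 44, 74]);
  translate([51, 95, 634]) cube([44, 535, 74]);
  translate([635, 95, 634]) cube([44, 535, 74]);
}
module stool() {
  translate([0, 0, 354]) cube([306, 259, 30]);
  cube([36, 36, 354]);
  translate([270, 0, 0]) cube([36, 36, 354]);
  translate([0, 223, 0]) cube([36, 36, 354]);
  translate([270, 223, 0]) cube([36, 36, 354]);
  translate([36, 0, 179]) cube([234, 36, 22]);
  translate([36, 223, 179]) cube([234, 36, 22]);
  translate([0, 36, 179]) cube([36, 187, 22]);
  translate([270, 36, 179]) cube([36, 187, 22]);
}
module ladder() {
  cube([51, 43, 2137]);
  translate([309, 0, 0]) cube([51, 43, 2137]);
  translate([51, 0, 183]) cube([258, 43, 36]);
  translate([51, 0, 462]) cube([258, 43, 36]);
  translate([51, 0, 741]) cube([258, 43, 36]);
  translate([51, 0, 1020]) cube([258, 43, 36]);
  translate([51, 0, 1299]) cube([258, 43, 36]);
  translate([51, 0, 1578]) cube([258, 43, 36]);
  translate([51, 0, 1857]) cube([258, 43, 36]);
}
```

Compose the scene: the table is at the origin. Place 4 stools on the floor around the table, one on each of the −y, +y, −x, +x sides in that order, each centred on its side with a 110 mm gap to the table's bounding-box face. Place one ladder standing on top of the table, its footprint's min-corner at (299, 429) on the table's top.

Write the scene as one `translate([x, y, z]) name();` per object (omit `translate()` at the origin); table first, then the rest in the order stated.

table();
translate([212, -369, 0]) stool();
translate([212, 835, 0]) stool();
translate([-416, 233, 0]) stool();
translate([840, 233, 0]) stool();
translate([299, 429, 751]) ladder();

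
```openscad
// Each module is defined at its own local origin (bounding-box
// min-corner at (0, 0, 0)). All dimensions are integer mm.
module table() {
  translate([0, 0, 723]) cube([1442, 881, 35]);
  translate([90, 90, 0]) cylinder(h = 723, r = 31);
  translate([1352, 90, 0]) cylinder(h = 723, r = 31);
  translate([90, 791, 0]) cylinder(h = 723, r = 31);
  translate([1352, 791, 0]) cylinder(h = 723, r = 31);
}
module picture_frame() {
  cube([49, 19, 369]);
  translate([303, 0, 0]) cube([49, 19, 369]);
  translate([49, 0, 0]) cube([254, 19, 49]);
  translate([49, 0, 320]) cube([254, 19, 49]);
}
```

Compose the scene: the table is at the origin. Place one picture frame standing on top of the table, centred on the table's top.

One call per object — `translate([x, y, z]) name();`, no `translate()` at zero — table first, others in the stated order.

table();
translate([545, 431, 758]) picture_frame();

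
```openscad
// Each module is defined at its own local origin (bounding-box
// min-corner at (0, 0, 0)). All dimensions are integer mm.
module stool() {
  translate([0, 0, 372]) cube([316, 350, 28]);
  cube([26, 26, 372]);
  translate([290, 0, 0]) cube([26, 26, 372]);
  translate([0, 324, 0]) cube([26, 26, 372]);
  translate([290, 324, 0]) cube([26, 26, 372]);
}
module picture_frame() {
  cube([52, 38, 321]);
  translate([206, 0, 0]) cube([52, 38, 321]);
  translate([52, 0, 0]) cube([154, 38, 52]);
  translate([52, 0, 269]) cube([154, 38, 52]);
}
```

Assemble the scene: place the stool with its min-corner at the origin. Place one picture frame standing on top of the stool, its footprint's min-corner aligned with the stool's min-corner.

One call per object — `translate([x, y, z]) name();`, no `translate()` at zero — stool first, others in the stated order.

stool();
translate([0, 0, 400]) picture_frame();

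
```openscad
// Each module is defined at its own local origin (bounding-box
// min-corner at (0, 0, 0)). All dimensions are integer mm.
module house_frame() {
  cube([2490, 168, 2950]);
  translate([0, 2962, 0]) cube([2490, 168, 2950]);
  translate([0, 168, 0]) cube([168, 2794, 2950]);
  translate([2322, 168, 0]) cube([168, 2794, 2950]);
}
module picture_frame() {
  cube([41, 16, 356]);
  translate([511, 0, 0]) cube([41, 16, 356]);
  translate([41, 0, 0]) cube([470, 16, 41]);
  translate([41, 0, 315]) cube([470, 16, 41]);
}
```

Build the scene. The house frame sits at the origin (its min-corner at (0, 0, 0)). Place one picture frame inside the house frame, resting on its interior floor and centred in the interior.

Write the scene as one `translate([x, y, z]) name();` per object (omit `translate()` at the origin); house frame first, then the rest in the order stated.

house_frame();
translate([969, 1557, 0]) picture_frame();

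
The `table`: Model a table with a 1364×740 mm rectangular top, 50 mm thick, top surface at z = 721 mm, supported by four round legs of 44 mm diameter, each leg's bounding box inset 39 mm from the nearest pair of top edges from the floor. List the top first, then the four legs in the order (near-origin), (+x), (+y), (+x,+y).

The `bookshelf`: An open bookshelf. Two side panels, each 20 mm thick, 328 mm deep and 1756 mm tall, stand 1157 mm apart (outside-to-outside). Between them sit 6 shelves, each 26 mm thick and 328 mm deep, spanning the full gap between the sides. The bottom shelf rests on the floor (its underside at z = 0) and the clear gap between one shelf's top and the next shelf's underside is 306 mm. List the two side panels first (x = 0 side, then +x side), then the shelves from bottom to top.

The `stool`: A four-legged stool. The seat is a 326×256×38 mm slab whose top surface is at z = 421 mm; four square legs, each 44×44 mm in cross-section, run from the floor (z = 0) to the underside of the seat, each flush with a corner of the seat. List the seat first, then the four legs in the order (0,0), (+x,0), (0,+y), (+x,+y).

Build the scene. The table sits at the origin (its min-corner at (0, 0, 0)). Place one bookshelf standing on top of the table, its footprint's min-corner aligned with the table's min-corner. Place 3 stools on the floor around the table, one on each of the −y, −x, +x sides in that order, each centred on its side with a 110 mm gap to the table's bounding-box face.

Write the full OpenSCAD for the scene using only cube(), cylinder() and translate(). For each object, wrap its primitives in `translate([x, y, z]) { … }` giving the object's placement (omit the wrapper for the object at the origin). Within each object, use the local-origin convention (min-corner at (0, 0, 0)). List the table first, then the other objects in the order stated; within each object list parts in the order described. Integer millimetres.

translate([0, 0, 671]) cube([1364, 740, 50]);
translate([61, 61, 0]) cylinder(h = 671, r = 22);
translate([1303, 61, 0]) cylinder(h = 671, r = 22);
translate([61, 679, 0]) cylinder(h = 671, r = 22);
translate([1303, 679, 0]) cylinder(h = 671, r = 22);
translate([0, 0, 721]) {
  cube([20, 328, 1756]);
  translate([1137, 0, 0]) cube([20, 328, 1756]);
  translate([20, 0, 0]) cube([1117, 328, 26]);
  translate([20, 0, 332]) cube([1117, 328, 26]);
  translate([20, 0, 664]) cube([1117, 328, 26]);
  translate([20, 0, 996]) cube([1117, 328, 26]);
  translate([20, 0, 1328]) cube([1117, 328, 26]);
  translate([20, 0, 1660]) cube([1117, 328, 26]);
}
translate([519, -366, 0]) {
  translate([0, 0, 383]) cube([326, 256, 38]);
  cube([44, 44, 383]);
  translate([282, 0, 0]) cube([44, 44, 383]);
  translate([0, 212, 0]) cube([44, 44, 383]);
  translate([282, 212, 0]) cube([44, 44, 383]);
}
translate([-436, 242, 0]) {
  translate([0, 0, 383]) cube([326, 256, 38]);
  cube([44, 44, 383]);
  translate([282, 0, 0]) cube([44, 44, 383]);
  translate([0, 212, 0]) cube([44, 44, 383]);
  translate([282, 212, 0]) cube([44, 44, 383]);
}
translate([1474, 242, 0]) {
  translate([0, 0, 383]) cube([326, 256, 38]);
  cube([44, 44, 383]);
  translate([282, 0, 0]) cube([44, 44, 383]);
  translate([0, 212, 0]) cube([44, 44, 383]);
  translate([282, 212, 0]) cube([44, 44, 383]);
}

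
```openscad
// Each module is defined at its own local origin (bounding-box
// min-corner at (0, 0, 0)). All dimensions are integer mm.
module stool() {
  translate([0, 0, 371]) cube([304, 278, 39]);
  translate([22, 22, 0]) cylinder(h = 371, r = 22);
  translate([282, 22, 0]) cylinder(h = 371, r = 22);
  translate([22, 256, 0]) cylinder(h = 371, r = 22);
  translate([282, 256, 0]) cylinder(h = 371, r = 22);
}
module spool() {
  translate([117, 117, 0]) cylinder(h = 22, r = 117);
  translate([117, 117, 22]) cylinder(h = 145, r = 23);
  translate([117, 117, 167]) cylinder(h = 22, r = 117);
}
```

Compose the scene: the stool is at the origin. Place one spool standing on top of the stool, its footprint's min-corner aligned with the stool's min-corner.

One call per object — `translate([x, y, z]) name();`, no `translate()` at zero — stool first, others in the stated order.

stool();
translate([0, 0, 410]) spool();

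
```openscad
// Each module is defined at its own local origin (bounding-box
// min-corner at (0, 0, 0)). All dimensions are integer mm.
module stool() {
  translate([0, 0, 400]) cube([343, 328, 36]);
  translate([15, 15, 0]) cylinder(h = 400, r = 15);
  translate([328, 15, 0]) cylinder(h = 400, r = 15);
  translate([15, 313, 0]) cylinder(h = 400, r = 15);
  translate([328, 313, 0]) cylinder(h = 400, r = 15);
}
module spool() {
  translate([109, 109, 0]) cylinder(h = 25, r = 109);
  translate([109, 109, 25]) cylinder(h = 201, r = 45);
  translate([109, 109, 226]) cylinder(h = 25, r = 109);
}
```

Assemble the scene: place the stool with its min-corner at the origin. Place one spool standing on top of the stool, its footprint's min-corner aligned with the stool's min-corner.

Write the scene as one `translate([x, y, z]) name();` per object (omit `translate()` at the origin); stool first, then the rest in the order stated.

stool();
translate([0, 0, 436]) spool();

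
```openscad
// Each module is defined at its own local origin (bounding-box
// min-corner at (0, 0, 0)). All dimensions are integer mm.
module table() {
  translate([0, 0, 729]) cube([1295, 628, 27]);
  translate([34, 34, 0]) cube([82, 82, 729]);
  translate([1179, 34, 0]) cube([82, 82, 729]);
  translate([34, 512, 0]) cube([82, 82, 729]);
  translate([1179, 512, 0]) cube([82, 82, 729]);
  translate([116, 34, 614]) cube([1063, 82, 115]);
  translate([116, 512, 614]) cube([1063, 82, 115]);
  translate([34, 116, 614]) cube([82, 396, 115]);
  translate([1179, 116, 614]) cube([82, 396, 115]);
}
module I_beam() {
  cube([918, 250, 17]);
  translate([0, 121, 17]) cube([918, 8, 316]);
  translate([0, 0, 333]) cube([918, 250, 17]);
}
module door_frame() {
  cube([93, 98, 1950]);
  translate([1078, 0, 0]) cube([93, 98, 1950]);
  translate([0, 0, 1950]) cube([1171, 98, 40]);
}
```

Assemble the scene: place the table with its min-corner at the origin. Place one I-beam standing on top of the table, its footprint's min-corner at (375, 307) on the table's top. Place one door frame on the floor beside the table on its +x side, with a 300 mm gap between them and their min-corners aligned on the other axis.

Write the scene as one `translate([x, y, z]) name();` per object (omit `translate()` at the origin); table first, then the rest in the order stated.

table();
translate([375, 307, 756]) I_beam();
translate([1595, 0, 0]) door_frame();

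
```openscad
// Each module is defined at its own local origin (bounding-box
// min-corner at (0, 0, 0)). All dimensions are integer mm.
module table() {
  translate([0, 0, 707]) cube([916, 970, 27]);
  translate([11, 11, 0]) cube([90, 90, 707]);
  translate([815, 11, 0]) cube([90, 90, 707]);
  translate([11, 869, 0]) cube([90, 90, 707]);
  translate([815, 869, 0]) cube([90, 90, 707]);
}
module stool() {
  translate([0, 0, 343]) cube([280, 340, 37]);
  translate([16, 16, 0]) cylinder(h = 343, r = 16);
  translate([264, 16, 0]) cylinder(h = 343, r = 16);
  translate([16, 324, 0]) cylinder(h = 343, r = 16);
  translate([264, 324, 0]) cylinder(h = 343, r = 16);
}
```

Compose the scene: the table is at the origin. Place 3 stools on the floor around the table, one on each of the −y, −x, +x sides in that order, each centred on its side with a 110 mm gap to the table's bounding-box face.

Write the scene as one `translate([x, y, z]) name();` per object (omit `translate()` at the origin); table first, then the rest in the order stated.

table();
translate([318, -450, 0]) stool();
translate([-390, 315, 0]) stool();
translate([1026, 315, 0]) stool();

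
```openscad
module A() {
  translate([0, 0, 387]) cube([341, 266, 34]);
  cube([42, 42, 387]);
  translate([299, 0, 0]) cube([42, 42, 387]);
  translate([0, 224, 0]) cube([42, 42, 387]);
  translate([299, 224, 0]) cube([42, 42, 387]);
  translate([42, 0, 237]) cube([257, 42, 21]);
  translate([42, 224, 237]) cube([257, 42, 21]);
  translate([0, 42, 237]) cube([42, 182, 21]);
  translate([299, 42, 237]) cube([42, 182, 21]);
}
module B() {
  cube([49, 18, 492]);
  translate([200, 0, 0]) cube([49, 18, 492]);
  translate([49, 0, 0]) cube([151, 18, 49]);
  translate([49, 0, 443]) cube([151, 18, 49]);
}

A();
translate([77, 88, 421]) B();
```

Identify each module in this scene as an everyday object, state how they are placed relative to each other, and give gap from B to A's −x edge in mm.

A is a stool. B is a picture frame. The picture frame is on top of the stool. The gap from the picture frame to the stool's −x edge is 77 mm.

The picture frame's min-x is at 77; the stool's min-x is 0; gap = 77 mm.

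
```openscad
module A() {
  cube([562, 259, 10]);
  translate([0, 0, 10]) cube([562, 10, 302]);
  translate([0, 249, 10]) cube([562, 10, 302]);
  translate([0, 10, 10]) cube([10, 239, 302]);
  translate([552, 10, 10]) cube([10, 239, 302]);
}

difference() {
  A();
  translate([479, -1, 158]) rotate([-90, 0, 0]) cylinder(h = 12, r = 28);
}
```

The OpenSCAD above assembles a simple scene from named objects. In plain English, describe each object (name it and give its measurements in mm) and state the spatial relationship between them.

A is an open-topped rectangular box: outside dimensions 562×259×312 mm, with a uniform wall and base thickness of 10 mm. The base is a full 562×259 slab on the floor; four walls sit on top of the base. The front and back walls (the −y and +y sides) span the full width; the two side walls fit between them.

The open box has a circular hole of radius 28 mm through its front wall, centred at (x = 479, z = 158).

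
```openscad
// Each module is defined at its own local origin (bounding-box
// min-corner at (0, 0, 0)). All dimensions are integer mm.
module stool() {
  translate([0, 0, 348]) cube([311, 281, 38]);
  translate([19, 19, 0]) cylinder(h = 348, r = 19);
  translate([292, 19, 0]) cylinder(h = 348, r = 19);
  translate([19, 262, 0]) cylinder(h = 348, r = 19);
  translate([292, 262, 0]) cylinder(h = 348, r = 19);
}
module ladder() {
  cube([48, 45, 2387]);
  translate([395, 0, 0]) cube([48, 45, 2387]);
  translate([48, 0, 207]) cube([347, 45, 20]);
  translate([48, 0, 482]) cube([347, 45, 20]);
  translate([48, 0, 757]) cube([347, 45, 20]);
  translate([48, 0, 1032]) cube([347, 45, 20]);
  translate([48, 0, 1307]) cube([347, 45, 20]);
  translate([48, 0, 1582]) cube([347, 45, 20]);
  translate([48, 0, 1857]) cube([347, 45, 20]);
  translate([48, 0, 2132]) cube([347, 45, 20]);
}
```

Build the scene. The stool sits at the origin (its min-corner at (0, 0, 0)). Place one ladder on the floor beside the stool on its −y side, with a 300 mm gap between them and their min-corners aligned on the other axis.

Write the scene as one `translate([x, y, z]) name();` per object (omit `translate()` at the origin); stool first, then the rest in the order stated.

stool();
translate([0, -345, 0]) ladder();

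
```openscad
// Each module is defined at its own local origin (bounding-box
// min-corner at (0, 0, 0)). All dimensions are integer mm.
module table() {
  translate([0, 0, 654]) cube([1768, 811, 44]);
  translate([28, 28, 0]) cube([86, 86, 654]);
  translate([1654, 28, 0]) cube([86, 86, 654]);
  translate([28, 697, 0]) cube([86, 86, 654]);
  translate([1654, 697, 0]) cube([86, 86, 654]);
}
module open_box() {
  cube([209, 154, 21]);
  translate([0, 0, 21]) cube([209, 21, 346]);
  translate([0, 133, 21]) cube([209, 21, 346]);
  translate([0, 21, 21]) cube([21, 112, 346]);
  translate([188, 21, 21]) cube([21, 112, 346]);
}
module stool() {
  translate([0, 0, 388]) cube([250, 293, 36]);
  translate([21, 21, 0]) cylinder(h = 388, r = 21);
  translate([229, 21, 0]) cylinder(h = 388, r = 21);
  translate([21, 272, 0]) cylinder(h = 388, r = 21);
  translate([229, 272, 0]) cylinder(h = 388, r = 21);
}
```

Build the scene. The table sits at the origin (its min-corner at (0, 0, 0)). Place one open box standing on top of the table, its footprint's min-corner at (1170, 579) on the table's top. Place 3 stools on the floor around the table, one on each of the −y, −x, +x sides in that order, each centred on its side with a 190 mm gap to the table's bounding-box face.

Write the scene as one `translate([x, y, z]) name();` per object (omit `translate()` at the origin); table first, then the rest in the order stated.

table();
translate([1170, 579, 698]) open_box();
translate([759, -483, 0]) stool();
translate([-440, 259, 0]) stool();
translate([1958, 259, 0]) stool();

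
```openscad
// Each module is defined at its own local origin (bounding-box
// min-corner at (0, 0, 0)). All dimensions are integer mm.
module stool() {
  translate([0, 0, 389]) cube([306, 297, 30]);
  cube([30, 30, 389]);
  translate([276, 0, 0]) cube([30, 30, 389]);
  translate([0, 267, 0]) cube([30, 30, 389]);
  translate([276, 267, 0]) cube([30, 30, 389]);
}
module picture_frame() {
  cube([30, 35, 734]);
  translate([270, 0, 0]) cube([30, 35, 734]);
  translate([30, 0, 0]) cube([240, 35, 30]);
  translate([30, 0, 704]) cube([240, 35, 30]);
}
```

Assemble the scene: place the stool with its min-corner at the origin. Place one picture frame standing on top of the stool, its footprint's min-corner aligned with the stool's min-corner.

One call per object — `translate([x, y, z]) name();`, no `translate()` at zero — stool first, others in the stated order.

stool();
translate([0, 0, 419]) picture_frame();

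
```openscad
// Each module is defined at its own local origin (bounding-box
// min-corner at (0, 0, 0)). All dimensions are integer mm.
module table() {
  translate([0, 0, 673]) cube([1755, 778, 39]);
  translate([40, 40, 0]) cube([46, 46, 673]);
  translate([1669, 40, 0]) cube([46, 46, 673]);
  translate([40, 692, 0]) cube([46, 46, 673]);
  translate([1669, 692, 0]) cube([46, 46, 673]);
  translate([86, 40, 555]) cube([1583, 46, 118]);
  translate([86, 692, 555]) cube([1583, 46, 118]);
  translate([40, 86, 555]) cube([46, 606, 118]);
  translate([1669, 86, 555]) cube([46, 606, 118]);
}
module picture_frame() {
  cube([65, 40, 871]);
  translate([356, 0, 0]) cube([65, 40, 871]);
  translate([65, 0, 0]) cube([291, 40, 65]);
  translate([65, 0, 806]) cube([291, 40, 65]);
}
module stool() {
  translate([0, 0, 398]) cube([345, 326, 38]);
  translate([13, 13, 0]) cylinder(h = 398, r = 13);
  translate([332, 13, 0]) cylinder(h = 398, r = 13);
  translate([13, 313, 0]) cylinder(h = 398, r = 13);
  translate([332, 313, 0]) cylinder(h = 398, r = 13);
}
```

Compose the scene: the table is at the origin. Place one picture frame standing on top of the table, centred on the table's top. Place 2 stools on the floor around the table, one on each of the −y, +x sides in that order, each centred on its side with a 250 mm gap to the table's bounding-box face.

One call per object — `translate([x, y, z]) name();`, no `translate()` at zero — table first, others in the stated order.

table();
translate([667, 369, 712]) picture_frame();
translate([705, -576, 0]) stool();
translate([2005, 226, 0]) stool();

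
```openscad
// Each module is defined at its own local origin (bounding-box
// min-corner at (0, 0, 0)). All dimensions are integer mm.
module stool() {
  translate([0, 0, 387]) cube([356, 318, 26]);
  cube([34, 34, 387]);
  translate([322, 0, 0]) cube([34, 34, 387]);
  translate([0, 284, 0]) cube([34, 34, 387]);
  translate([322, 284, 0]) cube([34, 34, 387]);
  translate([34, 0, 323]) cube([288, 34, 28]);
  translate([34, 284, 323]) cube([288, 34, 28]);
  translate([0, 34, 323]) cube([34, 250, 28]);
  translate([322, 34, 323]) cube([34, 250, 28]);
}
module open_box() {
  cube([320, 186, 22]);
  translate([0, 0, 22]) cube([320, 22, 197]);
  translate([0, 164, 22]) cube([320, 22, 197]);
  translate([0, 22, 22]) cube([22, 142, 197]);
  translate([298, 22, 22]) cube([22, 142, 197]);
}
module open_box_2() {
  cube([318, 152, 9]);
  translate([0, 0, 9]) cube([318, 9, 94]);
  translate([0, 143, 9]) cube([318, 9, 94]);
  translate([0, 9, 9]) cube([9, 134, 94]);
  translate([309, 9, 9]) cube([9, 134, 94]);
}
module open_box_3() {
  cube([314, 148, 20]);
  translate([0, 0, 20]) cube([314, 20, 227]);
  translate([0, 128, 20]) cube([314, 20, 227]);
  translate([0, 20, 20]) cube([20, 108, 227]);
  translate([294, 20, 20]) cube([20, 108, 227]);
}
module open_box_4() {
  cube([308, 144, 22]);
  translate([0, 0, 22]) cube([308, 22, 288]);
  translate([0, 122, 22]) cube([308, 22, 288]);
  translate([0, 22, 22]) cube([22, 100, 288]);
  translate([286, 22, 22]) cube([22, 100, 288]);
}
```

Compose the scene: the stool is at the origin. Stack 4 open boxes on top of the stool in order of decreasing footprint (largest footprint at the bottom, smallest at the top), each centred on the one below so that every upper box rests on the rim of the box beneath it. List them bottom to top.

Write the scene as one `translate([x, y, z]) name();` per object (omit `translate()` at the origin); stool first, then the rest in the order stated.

stool();
translate([18, 66, 413]) open_box();
translate([19, 83, 632]) open_box_2();
translate([21, 85, 735]) open_box_3();
translate([24, 87, 982]) open_box_4();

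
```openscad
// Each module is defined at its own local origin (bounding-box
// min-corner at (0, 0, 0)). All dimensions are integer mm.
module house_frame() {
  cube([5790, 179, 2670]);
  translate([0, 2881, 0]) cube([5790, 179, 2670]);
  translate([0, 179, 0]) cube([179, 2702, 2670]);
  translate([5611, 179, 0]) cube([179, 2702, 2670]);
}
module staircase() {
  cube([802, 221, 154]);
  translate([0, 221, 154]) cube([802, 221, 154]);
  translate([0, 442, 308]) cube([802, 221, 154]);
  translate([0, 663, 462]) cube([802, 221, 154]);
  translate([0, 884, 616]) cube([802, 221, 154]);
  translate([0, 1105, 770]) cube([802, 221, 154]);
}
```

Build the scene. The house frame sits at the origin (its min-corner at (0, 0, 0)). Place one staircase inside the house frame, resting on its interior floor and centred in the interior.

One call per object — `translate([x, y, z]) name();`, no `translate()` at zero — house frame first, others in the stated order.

house_frame();
translate([2494, 867, 0]) staircase();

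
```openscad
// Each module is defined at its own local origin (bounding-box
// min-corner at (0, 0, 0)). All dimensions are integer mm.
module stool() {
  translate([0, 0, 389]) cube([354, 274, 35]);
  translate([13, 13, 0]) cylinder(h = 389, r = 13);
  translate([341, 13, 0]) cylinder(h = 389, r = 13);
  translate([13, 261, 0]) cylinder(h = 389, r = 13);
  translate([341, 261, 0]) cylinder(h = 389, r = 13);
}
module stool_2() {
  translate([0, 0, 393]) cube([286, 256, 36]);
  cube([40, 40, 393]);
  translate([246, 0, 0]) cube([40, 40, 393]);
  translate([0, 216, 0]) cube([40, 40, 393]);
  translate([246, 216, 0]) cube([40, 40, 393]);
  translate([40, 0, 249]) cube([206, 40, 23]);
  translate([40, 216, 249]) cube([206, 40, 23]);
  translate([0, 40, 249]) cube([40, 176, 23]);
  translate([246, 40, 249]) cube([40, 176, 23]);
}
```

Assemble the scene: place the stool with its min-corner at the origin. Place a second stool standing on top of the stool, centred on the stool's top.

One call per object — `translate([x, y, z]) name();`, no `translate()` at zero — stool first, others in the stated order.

stool();
translate([34, 9, 424]) stool_2();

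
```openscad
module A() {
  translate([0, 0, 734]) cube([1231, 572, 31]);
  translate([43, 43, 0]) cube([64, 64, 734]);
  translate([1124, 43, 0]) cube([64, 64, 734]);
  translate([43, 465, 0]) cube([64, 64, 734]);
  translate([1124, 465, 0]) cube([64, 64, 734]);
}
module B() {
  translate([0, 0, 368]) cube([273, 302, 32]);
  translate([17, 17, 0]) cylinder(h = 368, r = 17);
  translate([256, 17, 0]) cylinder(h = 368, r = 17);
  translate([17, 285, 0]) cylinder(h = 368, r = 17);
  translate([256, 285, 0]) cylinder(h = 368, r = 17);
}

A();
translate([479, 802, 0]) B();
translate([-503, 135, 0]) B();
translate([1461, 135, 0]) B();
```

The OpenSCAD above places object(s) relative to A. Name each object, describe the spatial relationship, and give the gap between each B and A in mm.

A is a table. B is a stool. Three stools sit around the table at the +y, −x, +x sides. The gap between each stool and the table is 230 mm.

Each stool's nearest face is 230 mm from the table's bounding box.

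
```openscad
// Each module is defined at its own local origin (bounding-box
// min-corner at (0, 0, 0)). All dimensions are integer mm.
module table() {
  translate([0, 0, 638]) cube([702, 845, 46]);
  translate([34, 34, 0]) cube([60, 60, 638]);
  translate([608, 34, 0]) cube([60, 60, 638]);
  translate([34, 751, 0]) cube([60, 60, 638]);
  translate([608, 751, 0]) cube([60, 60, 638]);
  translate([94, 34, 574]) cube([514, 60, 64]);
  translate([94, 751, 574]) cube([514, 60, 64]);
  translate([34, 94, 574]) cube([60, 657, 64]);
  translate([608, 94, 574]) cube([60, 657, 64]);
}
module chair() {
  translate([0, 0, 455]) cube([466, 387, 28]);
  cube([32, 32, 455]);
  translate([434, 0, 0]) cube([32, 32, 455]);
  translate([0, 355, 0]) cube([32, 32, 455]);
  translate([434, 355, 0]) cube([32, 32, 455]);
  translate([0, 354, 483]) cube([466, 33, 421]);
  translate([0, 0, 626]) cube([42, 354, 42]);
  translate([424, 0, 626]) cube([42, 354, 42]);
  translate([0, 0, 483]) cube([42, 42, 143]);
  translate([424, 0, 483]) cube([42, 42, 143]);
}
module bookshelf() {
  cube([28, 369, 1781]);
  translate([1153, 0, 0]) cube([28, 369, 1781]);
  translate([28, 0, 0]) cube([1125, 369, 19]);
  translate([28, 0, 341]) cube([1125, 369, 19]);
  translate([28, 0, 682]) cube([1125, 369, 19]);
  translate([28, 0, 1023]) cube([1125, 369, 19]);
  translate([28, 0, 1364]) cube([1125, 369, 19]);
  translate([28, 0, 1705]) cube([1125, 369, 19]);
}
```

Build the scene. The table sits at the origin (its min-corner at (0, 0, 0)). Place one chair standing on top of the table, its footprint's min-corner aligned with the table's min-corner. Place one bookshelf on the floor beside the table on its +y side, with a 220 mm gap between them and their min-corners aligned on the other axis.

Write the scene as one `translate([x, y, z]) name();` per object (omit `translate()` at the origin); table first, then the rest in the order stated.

table();
translate([0, 0, 684]) chair();
translate([0, 1065, 0]) bookshelf();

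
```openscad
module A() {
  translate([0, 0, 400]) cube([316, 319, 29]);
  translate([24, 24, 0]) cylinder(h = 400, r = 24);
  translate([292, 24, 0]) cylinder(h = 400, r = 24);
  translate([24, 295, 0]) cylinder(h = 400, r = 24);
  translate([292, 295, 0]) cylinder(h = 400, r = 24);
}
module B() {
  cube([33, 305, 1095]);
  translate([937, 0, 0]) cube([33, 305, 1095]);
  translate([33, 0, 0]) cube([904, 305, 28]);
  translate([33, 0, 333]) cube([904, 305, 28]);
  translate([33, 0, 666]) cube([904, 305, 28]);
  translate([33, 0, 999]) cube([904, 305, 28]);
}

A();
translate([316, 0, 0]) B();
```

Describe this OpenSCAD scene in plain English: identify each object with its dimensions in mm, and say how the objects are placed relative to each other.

A is a four-legged stool. The seat is a 316×319×29 mm slab whose top surface is at z = 429 mm; four round legs, each 48 mm in diameter, run from the floor (z = 0) to the underside of the seat, each leg's axis is inset half a diameter from the nearest pair of seat edges (so the leg's bounding box is flush with the corner).

B is a bookshelf 970 mm wide overall, 305 mm deep and 1095 mm tall. The two sides are 33 mm thick vertical panels. 4 horizontal shelves of 28 mm thickness span between the inner faces of the sides; the lowest shelf sits on the floor and shelves are stacked with a clear vertical gap of 305 mm between each pair.

The bookshelf is against the stool's +x side, with their −y faces flush.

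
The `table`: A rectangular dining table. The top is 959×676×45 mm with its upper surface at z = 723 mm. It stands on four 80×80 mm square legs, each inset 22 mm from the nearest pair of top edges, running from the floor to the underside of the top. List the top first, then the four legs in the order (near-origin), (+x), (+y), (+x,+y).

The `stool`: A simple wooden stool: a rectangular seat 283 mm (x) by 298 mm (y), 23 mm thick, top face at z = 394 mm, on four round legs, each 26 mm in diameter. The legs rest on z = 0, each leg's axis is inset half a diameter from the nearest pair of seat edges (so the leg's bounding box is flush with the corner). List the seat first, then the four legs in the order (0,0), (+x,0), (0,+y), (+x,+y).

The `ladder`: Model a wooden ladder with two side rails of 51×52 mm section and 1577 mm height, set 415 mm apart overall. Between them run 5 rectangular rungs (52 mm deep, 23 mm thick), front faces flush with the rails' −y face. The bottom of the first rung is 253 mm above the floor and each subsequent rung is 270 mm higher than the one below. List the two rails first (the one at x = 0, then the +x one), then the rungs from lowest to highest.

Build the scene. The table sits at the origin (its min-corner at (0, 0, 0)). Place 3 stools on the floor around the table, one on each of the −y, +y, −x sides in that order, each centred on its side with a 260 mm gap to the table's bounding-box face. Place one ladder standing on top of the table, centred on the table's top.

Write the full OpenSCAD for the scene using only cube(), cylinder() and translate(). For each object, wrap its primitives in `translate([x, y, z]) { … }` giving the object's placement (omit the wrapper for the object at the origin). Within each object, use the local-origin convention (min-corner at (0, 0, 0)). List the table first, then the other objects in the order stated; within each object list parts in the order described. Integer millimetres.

translate([0, 0, 678]) cube([959, 676, 45]);
translate([22, 22, 0]) cube([80, 80, 678]);
translate([857, 22, 0]) cube([80, 80, 678]);
translate([22, 574, 0]) cube([80, 80, 678]);
translate([857, 574, 0]) cube([80, 80, 678]);
translate([338, -558, 0]) {
  translate([0, 0, 371]) cube([283, 298, 23]);
  translate([13, 13, 0]) cylinder(h = 371, r = 13);
  translate([270, 13, 0]) cylinder(h = 371, r = 13);
  translate([13, 285, 0]) cylinder(h = 371, r = 13);
  translate([270, 285, 0]) cylinder(h = 371, r = 13);
}
translate([338, 936, 0]) {
  translate([0, 0, 371]) cube([283, 298, 23]);
  translate([13, 13, 0]) cylinder(h = 371, r = 13);
  translate([270, 13, 0]) cylinder(h = 371, r = 13);
  translate([13, 285, 0]) cylinder(h = 371, r = 13);
  translate([270, 285, 0]) cylinder(h = 371, r = 13);
}
translate([-543, 189, 0]) {
  translate([0, 0, 371]) cube([283, 298, 23]);
  translate([13, 13, 0]) cylinder(h = 371, r = 13);
  translate([270, 13, 0]) cylinder(h = 371, r = 13);
  translate([13, 285, 0]) cylinder(h = 371, r = 13);
  translate([270, 285, 0]) cylinder(h = 371, r = 13);
}
translate([272, 312, 723]) {
  cube([51, 52, 1577]);
  translate([364, 0, 0]) cube([51, 52, 1577]);
  translate([51, 0, 253]) cube([313, 52, 23]);
  translate([51, 0, 523]) cube([313, 52, 23]);
  translate([51, 0, 793]) cube([313, 52, 23]);
  translate([51, 0, 1063]) cube([313, 52, 23]);
  translate([51, 0, 1333]) cube([313, 52, 23]);
}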